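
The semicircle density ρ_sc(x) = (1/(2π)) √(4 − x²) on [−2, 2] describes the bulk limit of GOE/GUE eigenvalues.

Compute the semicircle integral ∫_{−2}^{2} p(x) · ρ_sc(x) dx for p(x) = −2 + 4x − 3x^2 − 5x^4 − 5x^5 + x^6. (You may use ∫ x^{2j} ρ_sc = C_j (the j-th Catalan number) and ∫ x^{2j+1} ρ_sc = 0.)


Write p(x) = Σ a_i x^i, split into monomials and integrate each against ρ_sc separately.
Using ∫ x^{2j} ρ_sc = C_j = (1/(j+1)) C(2j, j) (Catalan numbers) and ∫ x^{2j+1} ρ_sc = 0 (odd monomials vanish by symmetry):
  i = 0 (even): a_0 · C_{0} = -2 · 1 = -2
  i = 1 (odd): ∫ x^1 ρ_sc = 0 (vanishes)
  i = 2 (even): a_2 · C_{1} = -3 · 1 = -3
  i = 4 (even): a_4 · C_{2} = -5 · 2 = -10
  i = 5 (odd): ∫ x^5 ρ_sc = 0 (vanishes)
  i = 6 (even): a_6 · C_{3} = 1 · 5 = 5

Summing the contributions: ∫_{−2}^{2} p(x) ρ_sc(x) dx = (-2) + (-3) + (-10) + 5 = -10.


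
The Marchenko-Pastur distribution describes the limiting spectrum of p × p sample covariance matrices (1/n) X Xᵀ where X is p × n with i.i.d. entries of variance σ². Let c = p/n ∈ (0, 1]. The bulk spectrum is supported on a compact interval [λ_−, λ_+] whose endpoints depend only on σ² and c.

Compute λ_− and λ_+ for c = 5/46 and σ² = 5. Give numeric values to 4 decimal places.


c = 5/46 = 0.108696; √c = 0.329690.
λ_− = σ² (1 − √c)² = 5 · (1 − 0.329690)² = 5 · (0.670310)² = 2.246576.
λ_+ = σ² (1 + √c)² = 5 · (1 + 0.329690)² = 5 · (1.329690)² = 8.840381.

Rounded to 4 decimal places: λ_− ≈ 2.2466, λ_+ ≈ 8.8404.


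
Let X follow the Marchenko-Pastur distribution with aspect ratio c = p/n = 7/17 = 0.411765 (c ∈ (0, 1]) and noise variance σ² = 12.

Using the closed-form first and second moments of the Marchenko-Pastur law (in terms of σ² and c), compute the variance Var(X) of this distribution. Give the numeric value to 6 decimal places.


Recall the MP moments m_1 = E[X] = σ² and m_2 = E[X²] = σ⁴ (1 + c).
m_1 = E[X] = σ² = 12, so m_1² = 144.
m_2 = E[X²] = σ⁴ (1 + c) = 144 · (1 + 0.411765) = 144 · 1.411765 = 203.294118.
(Note m_2 − m_1² simplifies to c · σ⁴ = 0.411765 · 144.)

Var(X) = m_2 − m_1² = 203.294118 − 144 = 59.294118.


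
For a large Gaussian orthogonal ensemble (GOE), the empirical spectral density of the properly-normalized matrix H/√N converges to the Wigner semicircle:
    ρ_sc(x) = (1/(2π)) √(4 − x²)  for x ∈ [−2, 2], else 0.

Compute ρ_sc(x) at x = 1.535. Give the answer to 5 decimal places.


ρ_sc(x) = (1/(2π)) √(4 − x²). With x = 1.535:
  4 − x² = 4 − (1.535)² = 4 − 2.356225 = 1.643775.
  √(4 − x²) = 1.282098.
  1/(2π) = 0.159155.
  ρ_sc(1.535) = 0.159155 · 1.282098 = 0.204052.

Rounded to 5 decimal places: ρ_sc(1.535) ≈ 0.20405.


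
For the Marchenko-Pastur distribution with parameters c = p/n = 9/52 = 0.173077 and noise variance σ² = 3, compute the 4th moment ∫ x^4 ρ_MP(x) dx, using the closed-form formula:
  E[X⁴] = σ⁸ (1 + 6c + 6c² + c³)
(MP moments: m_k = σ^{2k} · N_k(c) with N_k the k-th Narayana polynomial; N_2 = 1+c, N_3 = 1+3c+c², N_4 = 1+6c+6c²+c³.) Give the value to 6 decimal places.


E[X⁴] = σ⁸ (1 + 6c + 6c² + c³) (fourth MP moment). With σ² = 3 (so σ⁸ = 81) and c = 9/52 = 0.173077: E[X⁴] = 81 · (1 + 6·0.173077 + 6·(0.173077)² + (0.173077)³) = 81 · 2.223380.

So E[X^4] = 180.093771.


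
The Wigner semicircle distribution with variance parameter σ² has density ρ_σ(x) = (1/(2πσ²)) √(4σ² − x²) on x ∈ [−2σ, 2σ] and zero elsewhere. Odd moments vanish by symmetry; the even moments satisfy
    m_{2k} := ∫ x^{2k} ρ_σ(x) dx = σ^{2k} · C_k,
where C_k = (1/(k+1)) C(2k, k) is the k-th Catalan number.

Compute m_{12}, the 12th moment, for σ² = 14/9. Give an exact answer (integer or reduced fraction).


By the scaled semicircle moment identity, m_{2k} = σ^{2k} · C_k with k = 6.
C_6 = (1/(k+1)) · C(2k, k) = (1/7) · C(12, 6) = (1/7) · 924 = 132.
σ^{2k} = (σ²)^k = (14/9)^6 = 7529536/531441.

Therefore m_{12} = σ^{12} · C_6 = (7529536/531441) · 132 = 331299584/177147.


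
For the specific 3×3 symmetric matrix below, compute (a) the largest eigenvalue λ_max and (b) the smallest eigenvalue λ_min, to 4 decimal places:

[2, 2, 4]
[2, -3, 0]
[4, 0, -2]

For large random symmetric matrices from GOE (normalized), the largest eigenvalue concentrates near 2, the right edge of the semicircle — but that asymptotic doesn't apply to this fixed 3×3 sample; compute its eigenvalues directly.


Since M is real symmetric, all three eigenvalues are real; they are the roots of det(λI − M) = λ³ − (tr M) λ² + s λ − det M, where s is the sum of the principal 2×2 minors.
tr M = 2 + (-3) + (-2) = -3.
s = (2·(-3) − 2²) + (2·(-2) − 4²) + ((-3)·(-2) − 0²) = -10 + (-20) + 6 = -24.
det M (expand along row 1) = 2·6 − 2·(-4) + 4·12 = 68.
Characteristic polynomial: λ³ + 3λ² − 24λ − 68 = 0.
Substitute λ = y + (tr M)/3 = y − 1.000000 to remove the quadratic term: y³ + p·y + q = 0 with p = s − (tr M)²/3 = -27.000000 and q = −2(tr M)³/27 + (tr M)·s/3 − det M = -42.000000.
Three real roots ⇒ use the trigonometric (Viète) form: r = 2√(−p/3) = 6.000000, φ = arccos(3q/(p·r)) = arccos(0.777778) = 0.679674 rad.
y_k = r·cos(φ/3 − 2πk/3) for k = 0, 1, 2 gives y = 5.846672, -1.756152, -4.090521.
λ_k = y_k − 1.000000 gives λ = 4.8467, -2.7562, -5.0905 (check: the sum is -3.0000 = tr M).

Hence λ_max = 4.8467 and λ_min = -5.0905.


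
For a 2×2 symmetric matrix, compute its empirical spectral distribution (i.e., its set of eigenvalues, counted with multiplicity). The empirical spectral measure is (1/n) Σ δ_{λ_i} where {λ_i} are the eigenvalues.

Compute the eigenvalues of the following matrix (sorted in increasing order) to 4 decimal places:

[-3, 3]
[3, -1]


Since M is real symmetric, both eigenvalues are real; they are the roots of det(λI − M) = λ² − (tr M) λ + det M.
tr M = -3 + (-1) = -4.
det M = (-3)·(-1) − 3² = 3 − 9 = -6.
Characteristic polynomial: λ² + 4λ − 6 = 0.
Discriminant Δ = (tr M)² − 4·det M = 16 − (-24) = 40; √Δ = 6.324555.
λ = (tr M ± √Δ)/2 = (-4 ± 6.324555)/2, giving (tr M − √Δ)/2 = -5.1623 and (tr M + √Δ)/2 = 1.1623.

Eigenvalues sorted in increasing order: [-5.1623, 1.1623].


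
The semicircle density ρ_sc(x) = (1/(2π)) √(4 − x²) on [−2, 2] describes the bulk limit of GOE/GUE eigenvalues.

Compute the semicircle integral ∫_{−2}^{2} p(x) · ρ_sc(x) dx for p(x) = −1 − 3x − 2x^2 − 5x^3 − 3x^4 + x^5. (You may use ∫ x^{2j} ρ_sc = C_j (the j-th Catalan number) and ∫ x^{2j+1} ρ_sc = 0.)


Write p(x) = Σ a_i x^i, split into monomials and integrate each against ρ_sc separately.
Using ∫ x^{2j} ρ_sc = C_j = (1/(j+1)) C(2j, j) (Catalan numbers) and ∫ x^{2j+1} ρ_sc = 0 (odd monomials vanish by symmetry):
  i = 0 (even): a_0 · C_{0} = -1 · 1 = -1
  i = 1 (odd): ∫ x^1 ρ_sc = 0 (vanishes)
  i = 2 (even): a_2 · C_{1} = -2 · 1 = -2
  i = 3 (odd): ∫ x^3 ρ_sc = 0 (vanishes)
  i = 4 (even): a_4 · C_{2} = -3 · 2 = -6
  i = 5 (odd): ∫ x^5 ρ_sc = 0 (vanishes)

Summing the contributions: ∫_{−2}^{2} p(x) ρ_sc(x) dx = (-1) + (-2) + (-6) = -9.


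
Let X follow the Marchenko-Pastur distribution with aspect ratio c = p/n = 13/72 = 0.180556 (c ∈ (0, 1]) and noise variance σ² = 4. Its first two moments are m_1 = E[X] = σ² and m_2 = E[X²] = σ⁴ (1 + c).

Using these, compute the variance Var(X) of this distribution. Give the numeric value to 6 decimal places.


m_1 = E[X] = σ² = 4, so m_1² = 16.
m_2 = E[X²] = σ⁴ (1 + c) = 16 · (1 + 0.180556) = 16 · 1.180556 = 18.888889.
(Note m_2 − m_1² simplifies to c · σ⁴ = 0.180556 · 16.)

Var(X) = m_2 − m_1² = 18.888889 − 16 = 2.888889.


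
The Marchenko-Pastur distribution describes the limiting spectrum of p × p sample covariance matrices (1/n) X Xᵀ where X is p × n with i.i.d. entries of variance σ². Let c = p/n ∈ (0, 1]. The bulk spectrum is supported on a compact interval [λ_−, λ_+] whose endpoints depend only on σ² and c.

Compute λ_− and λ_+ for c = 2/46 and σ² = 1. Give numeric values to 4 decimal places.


c = 2/46 = 0.043478; √c = 0.208514.
λ_− = σ² (1 − √c)² = 1 · (1 − 0.208514)² = 1 · (0.791486)² = 0.626449.
λ_+ = σ² (1 + √c)² = 1 · (1 + 0.208514)² = 1 · (1.208514)² = 1.460507.

Rounded to 4 decimal places: λ_− ≈ 0.6264, λ_+ ≈ 1.4605.


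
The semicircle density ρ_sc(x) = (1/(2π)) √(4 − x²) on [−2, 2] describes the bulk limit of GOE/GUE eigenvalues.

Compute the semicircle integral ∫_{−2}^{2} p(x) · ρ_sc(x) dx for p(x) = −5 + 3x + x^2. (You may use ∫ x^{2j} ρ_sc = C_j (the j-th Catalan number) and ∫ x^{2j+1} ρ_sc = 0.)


Write p(x) = Σ a_i x^i, split into monomials and integrate each against ρ_sc separately.
Using ∫ x^{2j} ρ_sc = C_j = (1/(j+1)) C(2j, j) (Catalan numbers) and ∫ x^{2j+1} ρ_sc = 0 (odd monomials vanish by symmetry):
  i = 0 (even): a_0 · C_{0} = -5 · 1 = -5
  i = 1 (odd): ∫ x^1 ρ_sc = 0 (vanishes)
  i = 2 (even): a_2 · C_{1} = 1 · 1 = 1

Summing the contributions: ∫_{−2}^{2} p(x) ρ_sc(x) dx = (-5) + 1 = -4.


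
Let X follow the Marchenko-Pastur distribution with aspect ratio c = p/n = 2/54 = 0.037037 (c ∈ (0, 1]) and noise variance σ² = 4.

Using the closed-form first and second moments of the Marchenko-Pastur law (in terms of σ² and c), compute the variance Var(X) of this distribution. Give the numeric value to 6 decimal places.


Recall the MP moments m_1 = E[X] = σ² and m_2 = E[X²] = σ⁴ (1 + c).
m_1 = E[X] = σ² = 4, so m_1² = 16.
m_2 = E[X²] = σ⁴ (1 + c) = 16 · (1 + 0.037037) = 16 · 1.037037 = 16.592593.
(Note m_2 − m_1² simplifies to c · σ⁴ = 0.037037 · 16.)

Var(X) = m_2 − m_1² = 16.592593 − 16 = 0.592593.


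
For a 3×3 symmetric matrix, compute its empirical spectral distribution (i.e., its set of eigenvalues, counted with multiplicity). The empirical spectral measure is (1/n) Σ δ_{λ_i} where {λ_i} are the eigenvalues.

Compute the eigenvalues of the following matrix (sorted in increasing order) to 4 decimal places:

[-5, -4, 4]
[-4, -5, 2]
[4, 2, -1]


Since M is real symmetric, all three eigenvalues are real; they are the roots of det(λI − M) = λ³ − (tr M) λ² + s λ − det M, where s is the sum of the principal 2×2 minors.
tr M = -5 + (-5) + (-1) = -11.
s = ((-5)·(-5) − (-4)²) + ((-5)·(-1) − 4²) + ((-5)·(-1) − 2²) = 9 + (-11) + 1 = -1.
det M (expand along row 1) = (-5)·1 − (-4)·(-4) + 4·12 = 27.
Characteristic polynomial: λ³ + 11λ² − λ − 27 = 0.
Substitute λ = y + (tr M)/3 = y − 3.666667 to remove the quadratic term: y³ + p·y + q = 0 with p = s − (tr M)²/3 = -41.333333 and q = −2(tr M)³/27 + (tr M)·s/3 − det M = 75.259259.
Three real roots ⇒ use the trigonometric (Viète) form: r = 2√(−p/3) = 7.423686, φ = arccos(3q/(p·r)) = arccos(-0.735802) = 2.397647 rad.
y_k = r·cos(φ/3 − 2πk/3) for k = 0, 1, 2 gives y = 5.176307, 2.020286, -7.196593.
λ_k = y_k − 3.666667 gives λ = 1.5096, -1.6464, -10.8633 (check: the sum is -11.0000 = tr M).

Eigenvalues sorted in increasing order: [-10.8633, -1.6464, 1.5096].


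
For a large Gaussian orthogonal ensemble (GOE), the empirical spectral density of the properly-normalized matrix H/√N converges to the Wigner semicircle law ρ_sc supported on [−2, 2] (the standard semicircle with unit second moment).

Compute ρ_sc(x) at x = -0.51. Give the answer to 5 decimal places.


ρ_sc(x) = (1/(2π)) √(4 − x²). With x = -0.51:
  4 − x² = 4 − (-0.51)² = 4 − 0.260100 = 3.739900.
  √(4 − x²) = 1.933882.
  1/(2π) = 0.159155.
  ρ_sc(-0.51) = 0.159155 · 1.933882 = 0.307787.

Rounded to 5 decimal places: ρ_sc(-0.51) ≈ 0.30779.


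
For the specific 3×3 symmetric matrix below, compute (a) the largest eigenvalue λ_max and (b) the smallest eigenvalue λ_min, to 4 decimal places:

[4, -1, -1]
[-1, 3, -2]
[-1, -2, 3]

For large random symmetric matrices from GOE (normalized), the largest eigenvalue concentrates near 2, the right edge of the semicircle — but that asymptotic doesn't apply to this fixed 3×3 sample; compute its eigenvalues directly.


Since M is real symmetric, all three eigenvalues are real; they are the roots of det(λI − M) = λ³ − (tr M) λ² + s λ − det M, where s is the sum of the principal 2×2 minors.
tr M = 4 + 3 + 3 = 10.
s = (4·3 − (-1)²) + (4·3 − (-1)²) + (3·3 − (-2)²) = 11 + 11 + 5 = 27.
det M (expand along row 1) = 4·5 − (-1)·(-5) + (-1)·5 = 10.
Characteristic polynomial: λ³ − 10λ² + 27λ − 10 = 0.
Substitute λ = y + (tr M)/3 = y + 3.333333 to remove the quadratic term: y³ + p·y + q = 0 with p = s − (tr M)²/3 = -6.333333 and q = −2(tr M)³/27 + (tr M)·s/3 − det M = 5.925926.
Three real roots ⇒ use the trigonometric (Viète) form: r = 2√(−p/3) = 2.905933, φ = arccos(3q/(p·r)) = arccos(-0.965961) = 2.879929 rad.
y_k = r·cos(φ/3 − 2πk/3) for k = 0, 1, 2 gives y = 1.666667, 1.228219, -2.894886.
λ_k = y_k + 3.333333 gives λ = 5.0000, 4.5616, 0.4384 (check: the sum is 10.0000 = tr M).

Hence λ_max = 5.0000 and λ_min = 0.4384.


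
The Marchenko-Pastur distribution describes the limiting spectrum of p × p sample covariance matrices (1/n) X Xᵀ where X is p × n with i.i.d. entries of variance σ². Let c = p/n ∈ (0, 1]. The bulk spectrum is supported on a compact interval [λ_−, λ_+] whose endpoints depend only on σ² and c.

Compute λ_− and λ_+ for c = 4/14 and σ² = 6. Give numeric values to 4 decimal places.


c = 4/14 = 0.285714; √c = 0.534522.
λ_− = σ² (1 − √c)² = 6 · (1 − 0.534522)² = 6 · (0.465478)² = 1.300016.
λ_+ = σ² (1 + √c)² = 6 · (1 + 0.534522)² = 6 · (1.534522)² = 14.128556.

Rounded to 4 decimal places: λ_− ≈ 1.3000, λ_+ ≈ 14.1286.


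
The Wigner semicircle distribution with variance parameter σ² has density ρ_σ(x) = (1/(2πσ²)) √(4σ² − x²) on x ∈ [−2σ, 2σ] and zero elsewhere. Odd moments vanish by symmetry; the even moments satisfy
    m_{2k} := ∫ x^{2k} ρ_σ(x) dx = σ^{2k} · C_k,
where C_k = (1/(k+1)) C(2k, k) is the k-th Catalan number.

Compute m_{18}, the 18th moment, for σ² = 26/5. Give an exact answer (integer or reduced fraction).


By the scaled semicircle moment identity, m_{2k} = σ^{2k} · C_k with k = 9.
C_9 = (1/(k+1)) · C(2k, k) = (1/10) · C(18, 9) = (1/10) · 48620 = 4862.
σ^{2k} = (σ²)^k = (26/5)^9 = 5429503678976/1953125.

Therefore m_{18} = σ^{18} · C_9 = (5429503678976/1953125) · 4862 = 26398246887181312/1953125.


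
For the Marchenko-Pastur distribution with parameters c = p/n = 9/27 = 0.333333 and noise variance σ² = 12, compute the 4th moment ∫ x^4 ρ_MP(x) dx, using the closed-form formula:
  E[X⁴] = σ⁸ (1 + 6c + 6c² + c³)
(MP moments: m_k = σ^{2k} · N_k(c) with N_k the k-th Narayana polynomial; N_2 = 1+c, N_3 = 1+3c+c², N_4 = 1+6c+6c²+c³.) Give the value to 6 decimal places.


E[X⁴] = σ⁸ (1 + 6c + 6c² + c³) (fourth MP moment). With σ² = 12 (so σ⁸ = 20736) and c = 9/27 = 0.333333: E[X⁴] = 20736 · (1 + 6·0.333333 + 6·(0.333333)² + (0.333333)³) = 20736 · 3.703704.

So E[X^4] = 76800.000000.


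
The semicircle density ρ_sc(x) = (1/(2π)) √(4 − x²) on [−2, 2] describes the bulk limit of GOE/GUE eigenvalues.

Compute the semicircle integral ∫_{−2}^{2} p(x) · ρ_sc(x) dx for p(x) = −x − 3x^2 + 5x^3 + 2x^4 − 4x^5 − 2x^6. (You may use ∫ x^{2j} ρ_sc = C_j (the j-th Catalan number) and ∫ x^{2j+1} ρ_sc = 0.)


Write p(x) = Σ a_i x^i, split into monomials and integrate each against ρ_sc separately.
Using ∫ x^{2j} ρ_sc = C_j = (1/(j+1)) C(2j, j) (Catalan numbers) and ∫ x^{2j+1} ρ_sc = 0 (odd monomials vanish by symmetry):
  i = 1 (odd): ∫ x^1 ρ_sc = 0 (vanishes)
  i = 2 (even): a_2 · C_{1} = -3 · 1 = -3
  i = 3 (odd): ∫ x^3 ρ_sc = 0 (vanishes)
  i = 4 (even): a_4 · C_{2} = 2 · 2 = 4
  i = 5 (odd): ∫ x^5 ρ_sc = 0 (vanishes)
  i = 6 (even): a_6 · C_{3} = -2 · 5 = -10

Summing the contributions: ∫_{−2}^{2} p(x) ρ_sc(x) dx = (-3) + 4 + (-10) = -9.


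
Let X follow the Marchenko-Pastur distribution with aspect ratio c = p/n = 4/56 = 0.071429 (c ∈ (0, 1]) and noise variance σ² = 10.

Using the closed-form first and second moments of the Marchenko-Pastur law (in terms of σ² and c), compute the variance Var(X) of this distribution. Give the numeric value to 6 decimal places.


Recall the MP moments m_1 = E[X] = σ² and m_2 = E[X²] = σ⁴ (1 + c).
m_1 = E[X] = σ² = 10, so m_1² = 100.
m_2 = E[X²] = σ⁴ (1 + c) = 100 · (1 + 0.071429) = 100 · 1.071429 = 107.142857.
(Note m_2 − m_1² simplifies to c · σ⁴ = 0.071429 · 100.)

Var(X) = m_2 − m_1² = 107.142857 − 100 = 7.142857.


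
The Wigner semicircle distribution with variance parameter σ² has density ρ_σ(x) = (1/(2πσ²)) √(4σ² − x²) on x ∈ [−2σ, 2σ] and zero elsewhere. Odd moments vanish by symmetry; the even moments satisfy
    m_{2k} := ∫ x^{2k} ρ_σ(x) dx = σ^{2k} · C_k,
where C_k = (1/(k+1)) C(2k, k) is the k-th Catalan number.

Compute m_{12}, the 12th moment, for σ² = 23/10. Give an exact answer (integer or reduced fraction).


By the scaled semicircle moment identity, m_{2k} = σ^{2k} · C_k with k = 6.
C_6 = (1/(k+1)) · C(2k, k) = (1/7) · C(12, 6) = (1/7) · 924 = 132.
σ^{2k} = (σ²)^k = (23/10)^6 = 148035889/1000000.

Therefore m_{12} = σ^{12} · C_6 = (148035889/1000000) · 132 = 4885184337/250000.


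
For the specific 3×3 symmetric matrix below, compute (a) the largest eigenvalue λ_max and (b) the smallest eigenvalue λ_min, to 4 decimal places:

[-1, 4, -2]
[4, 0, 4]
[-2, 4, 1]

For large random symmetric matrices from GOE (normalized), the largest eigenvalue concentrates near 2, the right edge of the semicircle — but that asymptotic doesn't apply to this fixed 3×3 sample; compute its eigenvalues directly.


Since M is real symmetric, all three eigenvalues are real; they are the roots of det(λI − M) = λ³ − (tr M) λ² + s λ − det M, where s is the sum of the principal 2×2 minors.
tr M = -1 + 0 + 1 = 0.
s = ((-1)·0 − 4²) + ((-1)·1 − (-2)²) + (0·1 − 4²) = -16 + (-5) + (-16) = -37.
det M (expand along row 1) = (-1)·(-16) − 4·12 + (-2)·16 = -64.
Characteristic polynomial: λ³ − 37λ + 64 = 0.
Substitute λ = y + (tr M)/3 = y + 0.000000 to remove the quadratic term: y³ + p·y + q = 0 with p = s − (tr M)²/3 = -37.000000 and q = −2(tr M)³/27 + (tr M)·s/3 − det M = 64.000000.
Three real roots ⇒ use the trigonometric (Viète) form: r = 2√(−p/3) = 7.023769, φ = arccos(3q/(p·r)) = arccos(-0.738804) = 2.402090 rad.
y_k = r·cos(φ/3 − 2πk/3) for k = 0, 1, 2 gives y = 4.889995, 1.921461, -6.811456.
λ_k = y_k + 0.000000 gives λ = 4.8900, 1.9215, -6.8115 (check: the sum is 0.0000 = tr M).

Hence λ_max = 4.8900 and λ_min = -6.8115.


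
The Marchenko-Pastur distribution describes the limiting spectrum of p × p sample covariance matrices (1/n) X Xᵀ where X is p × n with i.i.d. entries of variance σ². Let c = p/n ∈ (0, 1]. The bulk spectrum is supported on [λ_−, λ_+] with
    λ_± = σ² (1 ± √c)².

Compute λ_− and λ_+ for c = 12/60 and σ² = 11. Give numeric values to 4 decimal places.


c = 12/60 = 0.200000; √c = 0.447214.
λ_− = σ² (1 − √c)² = 11 · (1 − 0.447214)² = 11 · (0.552786)² = 3.361301.
λ_+ = σ² (1 + √c)² = 11 · (1 + 0.447214)² = 11 · (1.447214)² = 23.038699.

Rounded to 4 decimal places: λ_− ≈ 3.3613, λ_+ ≈ 23.0387.


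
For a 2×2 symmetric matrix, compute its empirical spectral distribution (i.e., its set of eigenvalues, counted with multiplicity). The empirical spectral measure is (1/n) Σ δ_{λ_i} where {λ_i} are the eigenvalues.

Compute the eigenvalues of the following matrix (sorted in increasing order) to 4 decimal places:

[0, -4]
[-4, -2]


Since M is real symmetric, both eigenvalues are real; they are the roots of det(λI − M) = λ² − (tr M) λ + det M.
tr M = 0 + (-2) = -2.
det M = 0·(-2) − (-4)² = 0 − 16 = -16.
Characteristic polynomial: λ² + 2λ − 16 = 0.
Discriminant Δ = (tr M)² − 4·det M = 4 − (-64) = 68; √Δ = 8.246211.
λ = (tr M ± √Δ)/2 = (-2 ± 8.246211)/2, giving (tr M − √Δ)/2 = -5.1231 and (tr M + √Δ)/2 = 3.1231.

Eigenvalues sorted in increasing order: [-5.1231, 3.1231].


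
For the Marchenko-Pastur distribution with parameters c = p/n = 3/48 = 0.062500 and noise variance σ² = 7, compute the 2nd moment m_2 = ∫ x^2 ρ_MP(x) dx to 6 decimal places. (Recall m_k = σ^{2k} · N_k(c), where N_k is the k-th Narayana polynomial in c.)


E[X²] = σ⁴ (1 + c) (second MP moment). With σ² = 7 (so σ⁴ = 49) and c = 3/48 = 0.062500: E[X²] = 49 · (1 + 0.062500) = 49 · 1.062500.

So E[X^2] = 52.062500.


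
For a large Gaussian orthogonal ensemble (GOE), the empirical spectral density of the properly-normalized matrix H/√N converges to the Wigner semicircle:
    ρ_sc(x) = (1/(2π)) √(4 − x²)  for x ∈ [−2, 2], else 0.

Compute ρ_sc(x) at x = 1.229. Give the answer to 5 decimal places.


ρ_sc(x) = (1/(2π)) √(4 − x²). With x = 1.229:
  4 − x² = 4 − (1.229)² = 4 − 1.510441 = 2.489559.
  √(4 − x²) = 1.577834.
  1/(2π) = 0.159155.
  ρ_sc(1.229) = 0.159155 · 1.577834 = 0.251120.

Rounded to 5 decimal places: ρ_sc(1.229) ≈ 0.25112.


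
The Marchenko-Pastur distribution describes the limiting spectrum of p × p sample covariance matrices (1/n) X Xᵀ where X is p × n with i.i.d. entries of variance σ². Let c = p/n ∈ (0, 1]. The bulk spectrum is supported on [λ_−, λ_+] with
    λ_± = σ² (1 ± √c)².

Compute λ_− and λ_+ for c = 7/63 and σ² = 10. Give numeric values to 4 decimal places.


c = 7/63 = 0.111111; √c = 0.333333.
λ_− = σ² (1 − √c)² = 10 · (1 − 0.333333)² = 10 · (0.666667)² = 4.444444.
λ_+ = σ² (1 + √c)² = 10 · (1 + 0.333333)² = 10 · (1.333333)² = 17.777778.

Rounded to 4 decimal places: λ_− ≈ 4.4444, λ_+ ≈ 17.7778.


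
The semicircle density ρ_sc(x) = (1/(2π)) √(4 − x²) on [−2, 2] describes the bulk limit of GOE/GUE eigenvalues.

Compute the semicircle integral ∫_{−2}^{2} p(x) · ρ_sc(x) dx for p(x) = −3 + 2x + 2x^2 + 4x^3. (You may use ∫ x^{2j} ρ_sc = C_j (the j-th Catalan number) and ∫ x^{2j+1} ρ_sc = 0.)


Write p(x) = Σ a_i x^i, split into monomials and integrate each against ρ_sc separately.
Using ∫ x^{2j} ρ_sc = C_j = (1/(j+1)) C(2j, j) (Catalan numbers) and ∫ x^{2j+1} ρ_sc = 0 (odd monomials vanish by symmetry):
  i = 0 (even): a_0 · C_{0} = -3 · 1 = -3
  i = 1 (odd): ∫ x^1 ρ_sc = 0 (vanishes)
  i = 2 (even): a_2 · C_{1} = 2 · 1 = 2
  i = 3 (odd): ∫ x^3 ρ_sc = 0 (vanishes)

Summing the contributions: ∫_{−2}^{2} p(x) ρ_sc(x) dx = (-3) + 2 = -1.


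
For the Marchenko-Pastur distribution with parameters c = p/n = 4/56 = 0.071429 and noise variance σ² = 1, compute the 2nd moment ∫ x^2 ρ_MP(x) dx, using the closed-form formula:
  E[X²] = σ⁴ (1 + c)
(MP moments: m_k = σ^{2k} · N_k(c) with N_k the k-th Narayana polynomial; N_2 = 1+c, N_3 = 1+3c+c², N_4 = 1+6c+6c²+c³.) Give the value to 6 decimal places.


E[X²] = σ⁴ (1 + c) (second MP moment). With σ² = 1 (so σ⁴ = 1) and c = 4/56 = 0.071429: E[X²] = 1 · (1 + 0.071429) = 1 · 1.071429.

So E[X^2] = 1.071429.


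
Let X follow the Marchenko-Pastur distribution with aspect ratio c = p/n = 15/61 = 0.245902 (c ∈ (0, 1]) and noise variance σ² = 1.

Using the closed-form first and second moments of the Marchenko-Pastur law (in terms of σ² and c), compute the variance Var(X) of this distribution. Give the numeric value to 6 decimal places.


Recall the MP moments m_1 = E[X] = σ² and m_2 = E[X²] = σ⁴ (1 + c).
m_1 = E[X] = σ² = 1, so m_1² = 1.
m_2 = E[X²] = σ⁴ (1 + c) = 1 · (1 + 0.245902) = 1 · 1.245902 = 1.245902.
(Note m_2 − m_1² simplifies to c · σ⁴ = 0.245902 · 1.)

Var(X) = m_2 − m_1² = 1.245902 − 1 = 0.245902.


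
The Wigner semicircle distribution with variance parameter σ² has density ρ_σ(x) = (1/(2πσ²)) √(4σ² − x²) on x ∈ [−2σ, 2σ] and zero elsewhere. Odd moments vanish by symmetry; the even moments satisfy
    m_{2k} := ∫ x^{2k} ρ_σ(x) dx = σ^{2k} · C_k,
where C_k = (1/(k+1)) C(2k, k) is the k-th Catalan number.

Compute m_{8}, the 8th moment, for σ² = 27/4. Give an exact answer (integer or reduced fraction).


By the scaled semicircle moment identity, m_{2k} = σ^{2k} · C_k with k = 4.
C_4 = (1/(k+1)) · C(2k, k) = (1/5) · C(8, 4) = (1/5) · 70 = 14.
σ^{2k} = (σ²)^k = (27/4)^4 = 531441/256.

Therefore m_{8} = σ^{8} · C_4 = (531441/256) · 14 = 3720087/128.


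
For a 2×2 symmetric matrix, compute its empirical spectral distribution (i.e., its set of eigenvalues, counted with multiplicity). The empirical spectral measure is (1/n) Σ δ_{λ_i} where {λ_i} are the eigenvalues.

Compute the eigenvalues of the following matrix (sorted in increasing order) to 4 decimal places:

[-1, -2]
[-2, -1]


Since M is real symmetric, both eigenvalues are real; they are the roots of det(λI − M) = λ² − (tr M) λ + det M.
tr M = -1 + (-1) = -2.
det M = (-1)·(-1) − (-2)² = 1 − 4 = -3.
Characteristic polynomial: λ² + 2λ − 3 = 0.
Discriminant Δ = (tr M)² − 4·det M = 4 − (-12) = 16; √Δ = 4.000000.
λ = (tr M ± √Δ)/2 = (-2 ± 4.000000)/2, giving (tr M − √Δ)/2 = -3.0000 and (tr M + √Δ)/2 = 1.0000.

Eigenvalues sorted in increasing order: [-3.0000, 1.0000].


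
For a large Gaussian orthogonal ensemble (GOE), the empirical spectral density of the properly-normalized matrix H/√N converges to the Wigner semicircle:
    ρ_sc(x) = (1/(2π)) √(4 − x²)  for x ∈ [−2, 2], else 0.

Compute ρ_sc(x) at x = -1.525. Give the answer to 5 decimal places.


ρ_sc(x) = (1/(2π)) √(4 − x²). With x = -1.525:
  4 − x² = 4 − (-1.525)² = 4 − 2.325625 = 1.674375.
  √(4 − x²) = 1.293976.
  1/(2π) = 0.159155.
  ρ_sc(-1.525) = 0.159155 · 1.293976 = 0.205943.

Rounded to 5 decimal places: ρ_sc(-1.525) ≈ 0.20594.


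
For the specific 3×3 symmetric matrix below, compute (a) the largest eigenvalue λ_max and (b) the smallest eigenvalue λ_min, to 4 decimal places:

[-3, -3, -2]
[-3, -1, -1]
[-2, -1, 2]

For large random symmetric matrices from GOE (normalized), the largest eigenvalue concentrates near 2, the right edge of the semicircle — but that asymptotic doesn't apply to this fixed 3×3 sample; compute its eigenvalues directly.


Since M is real symmetric, all three eigenvalues are real; they are the roots of det(λI − M) = λ³ − (tr M) λ² + s λ − det M, where s is the sum of the principal 2×2 minors.
tr M = -3 + (-1) + 2 = -2.
s = ((-3)·(-1) − (-3)²) + ((-3)·2 − (-2)²) + ((-1)·2 − (-1)²) = -6 + (-10) + (-3) = -19.
det M (expand along row 1) = (-3)·(-3) − (-3)·(-8) + (-2)·1 = -17.
Characteristic polynomial: λ³ + 2λ² − 19λ + 17 = 0.
Substitute λ = y + (tr M)/3 = y − 0.666667 to remove the quadratic term: y³ + p·y + q = 0 with p = s − (tr M)²/3 = -20.333333 and q = −2(tr M)³/27 + (tr M)·s/3 − det M = 30.259259.
Three real roots ⇒ use the trigonometric (Viète) form: r = 2√(−p/3) = 5.206833, φ = arccos(3q/(p·r)) = arccos(-0.857427) = 2.601046 rad.
y_k = r·cos(φ/3 − 2πk/3) for k = 0, 1, 2 gives y = 3.369368, 1.753172, -5.122540.
λ_k = y_k − 0.666667 gives λ = 2.7027, 1.0865, -5.7892 (check: the sum is -2.0000 = tr M).

Hence λ_max = 2.7027 and λ_min = -5.7892.


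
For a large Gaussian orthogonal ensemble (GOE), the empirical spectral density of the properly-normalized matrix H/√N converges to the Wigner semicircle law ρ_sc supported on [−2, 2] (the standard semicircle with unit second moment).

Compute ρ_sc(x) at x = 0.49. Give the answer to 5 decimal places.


ρ_sc(x) = (1/(2π)) √(4 − x²). With x = 0.49:
  4 − x² = 4 − (0.49)² = 4 − 0.240100 = 3.759900.
  √(4 − x²) = 1.939046.
  1/(2π) = 0.159155.
  ρ_sc(0.49) = 0.159155 · 1.939046 = 0.308609.

Rounded to 5 decimal places: ρ_sc(0.49) ≈ 0.30861.


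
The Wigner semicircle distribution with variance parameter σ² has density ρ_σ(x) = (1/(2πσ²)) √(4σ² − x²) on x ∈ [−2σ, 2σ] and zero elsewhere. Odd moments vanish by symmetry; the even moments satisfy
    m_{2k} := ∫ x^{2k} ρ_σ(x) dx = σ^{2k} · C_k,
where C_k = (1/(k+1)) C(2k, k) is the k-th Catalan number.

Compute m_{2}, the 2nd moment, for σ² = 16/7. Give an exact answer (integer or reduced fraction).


By the scaled semicircle moment identity, m_{2k} = σ^{2k} · C_k with k = 1.
C_1 = (1/(k+1)) · C(2k, k) = (1/2) · C(2, 1) = (1/2) · 2 = 1.
σ^{2k} = (σ²)^k = (16/7)^1 = 16/7.

Therefore m_{2} = σ^{2} · C_1 = (16/7) · 1 = 16/7.


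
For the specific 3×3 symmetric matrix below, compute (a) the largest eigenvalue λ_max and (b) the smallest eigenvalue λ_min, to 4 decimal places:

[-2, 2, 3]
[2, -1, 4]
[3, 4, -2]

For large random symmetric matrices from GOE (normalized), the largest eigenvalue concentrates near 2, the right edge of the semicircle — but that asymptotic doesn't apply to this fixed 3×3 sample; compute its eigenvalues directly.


Since M is real symmetric, all three eigenvalues are real; they are the roots of det(λI − M) = λ³ − (tr M) λ² + s λ − det M, where s is the sum of the principal 2×2 minors.
tr M = -2 + (-1) + (-2) = -5.
s = ((-2)·(-1) − 2²) + ((-2)·(-2) − 3²) + ((-1)·(-2) − 4²) = -2 + (-5) + (-14) = -21.
det M (expand along row 1) = (-2)·(-14) − 2·(-16) + 3·11 = 93.
Characteristic polynomial: λ³ + 5λ² − 21λ − 93 = 0.
Substitute λ = y + (tr M)/3 = y − 1.666667 to remove the quadratic term: y³ + p·y + q = 0 with p = s − (tr M)²/3 = -29.333333 and q = −2(tr M)³/27 + (tr M)·s/3 − det M = -48.740741.
Three real roots ⇒ use the trigonometric (Viète) form: r = 2√(−p/3) = 6.253888, φ = arccos(3q/(p·r)) = arccos(0.797080) = 0.648352 rad.
y_k = r·cos(φ/3 − 2πk/3) for k = 0, 1, 2 gives y = 6.108406, -1.892796, -4.215610.
λ_k = y_k − 1.666667 gives λ = 4.4417, -3.5595, -5.8823 (check: the sum is -5.0000 = tr M).

Hence λ_max = 4.4417 and λ_min = -5.8823.


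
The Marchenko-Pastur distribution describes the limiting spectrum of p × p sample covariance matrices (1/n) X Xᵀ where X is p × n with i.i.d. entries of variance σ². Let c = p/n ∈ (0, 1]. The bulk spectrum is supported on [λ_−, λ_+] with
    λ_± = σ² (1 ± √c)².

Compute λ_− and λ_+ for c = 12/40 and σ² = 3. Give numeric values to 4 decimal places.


c = 12/40 = 0.300000; √c = 0.547723.
λ_− = σ² (1 − √c)² = 3 · (1 − 0.547723)² = 3 · (0.452277)² = 0.613665.
λ_+ = σ² (1 + √c)² = 3 · (1 + 0.547723)² = 3 · (1.547723)² = 7.186335.

Rounded to 4 decimal places: λ_− ≈ 0.6137, λ_+ ≈ 7.1863.


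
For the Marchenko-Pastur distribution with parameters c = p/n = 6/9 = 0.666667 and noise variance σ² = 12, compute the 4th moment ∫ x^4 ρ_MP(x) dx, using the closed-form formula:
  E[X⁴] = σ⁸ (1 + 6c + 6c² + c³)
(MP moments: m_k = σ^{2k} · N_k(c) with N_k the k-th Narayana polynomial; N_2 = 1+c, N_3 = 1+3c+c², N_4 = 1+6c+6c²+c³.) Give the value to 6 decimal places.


E[X⁴] = σ⁸ (1 + 6c + 6c² + c³) (fourth MP moment). With σ² = 12 (so σ⁸ = 20736) and c = 6/9 = 0.666667: E[X⁴] = 20736 · (1 + 6·0.666667 + 6·(0.666667)² + (0.666667)³) = 20736 · 7.962963.

So E[X^4] = 165120.000000.


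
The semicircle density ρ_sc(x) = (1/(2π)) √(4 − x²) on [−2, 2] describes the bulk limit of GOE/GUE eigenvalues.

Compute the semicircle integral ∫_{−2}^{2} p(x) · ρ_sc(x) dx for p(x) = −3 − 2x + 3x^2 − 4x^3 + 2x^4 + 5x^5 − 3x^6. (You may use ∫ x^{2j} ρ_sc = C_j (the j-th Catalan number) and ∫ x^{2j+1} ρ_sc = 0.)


Write p(x) = Σ a_i x^i, split into monomials and integrate each against ρ_sc separately.
Using ∫ x^{2j} ρ_sc = C_j = (1/(j+1)) C(2j, j) (Catalan numbers) and ∫ x^{2j+1} ρ_sc = 0 (odd monomials vanish by symmetry):
  i = 0 (even): a_0 · C_{0} = -3 · 1 = -3
  i = 1 (odd): ∫ x^1 ρ_sc = 0 (vanishes)
  i = 2 (even): a_2 · C_{1} = 3 · 1 = 3
  i = 3 (odd): ∫ x^3 ρ_sc = 0 (vanishes)
  i = 4 (even): a_4 · C_{2} = 2 · 2 = 4
  i = 5 (odd): ∫ x^5 ρ_sc = 0 (vanishes)
  i = 6 (even): a_6 · C_{3} = -3 · 5 = -15

Summing the contributions: ∫_{−2}^{2} p(x) ρ_sc(x) dx = (-3) + 3 + 4 + (-15) = -11.


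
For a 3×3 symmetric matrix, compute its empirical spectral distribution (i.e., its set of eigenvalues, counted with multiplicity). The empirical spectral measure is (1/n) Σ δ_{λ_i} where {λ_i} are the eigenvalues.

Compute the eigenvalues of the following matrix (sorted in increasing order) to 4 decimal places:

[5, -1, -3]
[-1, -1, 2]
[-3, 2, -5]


Since M is real symmetric, all three eigenvalues are real; they are the roots of det(λI − M) = λ³ − (tr M) λ² + s λ − det M, where s is the sum of the principal 2×2 minors.
tr M = 5 + (-1) + (-5) = -1.
s = (5·(-1) − (-1)²) + (5·(-5) − (-3)²) + ((-1)·(-5) − 2²) = -6 + (-34) + 1 = -39.
det M (expand along row 1) = 5·1 − (-1)·11 + (-3)·(-5) = 31.
Characteristic polynomial: λ³ + λ² − 39λ − 31 = 0.
Substitute λ = y + (tr M)/3 = y − 0.333333 to remove the quadratic term: y³ + p·y + q = 0 with p = s − (tr M)²/3 = -39.333333 and q = −2(tr M)³/27 + (tr M)·s/3 − det M = -17.925926.
Three real roots ⇒ use the trigonometric (Viète) form: r = 2√(−p/3) = 7.241854, φ = arccos(3q/(p·r)) = arccos(0.188796) = 1.380861 rad.
y_k = r·cos(φ/3 − 2πk/3) for k = 0, 1, 2 gives y = 6.488159, -0.458189, -6.029969.
λ_k = y_k − 0.333333 gives λ = 6.1548, -0.7915, -6.3633 (check: the sum is -1.0000 = tr M).

Eigenvalues sorted in increasing order: [-6.3633, -0.7915, 6.1548].


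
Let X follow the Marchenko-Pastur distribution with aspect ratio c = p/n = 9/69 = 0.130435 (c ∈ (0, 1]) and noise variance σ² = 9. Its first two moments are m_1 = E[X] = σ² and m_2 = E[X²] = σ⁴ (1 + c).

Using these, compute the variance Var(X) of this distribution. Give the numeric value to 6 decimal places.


m_1 = E[X] = σ² = 9, so m_1² = 81.
m_2 = E[X²] = σ⁴ (1 + c) = 81 · (1 + 0.130435) = 81 · 1.130435 = 91.565217.
(Note m_2 − m_1² simplifies to c · σ⁴ = 0.130435 · 81.)

Var(X) = m_2 − m_1² = 91.565217 − 81 = 10.565217.


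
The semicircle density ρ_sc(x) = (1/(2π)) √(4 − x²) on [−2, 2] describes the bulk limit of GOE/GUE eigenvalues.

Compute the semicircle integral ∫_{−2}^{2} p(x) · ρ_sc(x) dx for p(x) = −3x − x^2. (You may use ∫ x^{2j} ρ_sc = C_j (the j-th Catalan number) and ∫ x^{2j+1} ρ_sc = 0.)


Write p(x) = Σ a_i x^i, split into monomials and integrate each against ρ_sc separately.
Using ∫ x^{2j} ρ_sc = C_j = (1/(j+1)) C(2j, j) (Catalan numbers) and ∫ x^{2j+1} ρ_sc = 0 (odd monomials vanish by symmetry):
  i = 1 (odd): ∫ x^1 ρ_sc = 0 (vanishes)
  i = 2 (even): a_2 · C_{1} = -1 · 1 = -1

Summing the contributions: ∫_{−2}^{2} p(x) ρ_sc(x) dx = -1.


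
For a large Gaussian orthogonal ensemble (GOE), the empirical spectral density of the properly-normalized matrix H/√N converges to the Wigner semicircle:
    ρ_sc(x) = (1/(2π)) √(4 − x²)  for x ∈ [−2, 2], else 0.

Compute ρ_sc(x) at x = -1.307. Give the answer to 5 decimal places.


ρ_sc(x) = (1/(2π)) √(4 − x²). With x = -1.307:
  4 − x² = 4 − (-1.307)² = 4 − 1.708249 = 2.291751.
  √(4 − x²) = 1.513853.
  1/(2π) = 0.159155.
  ρ_sc(-1.307) = 0.159155 · 1.513853 = 0.240937.

Rounded to 5 decimal places: ρ_sc(-1.307) ≈ 0.24094.


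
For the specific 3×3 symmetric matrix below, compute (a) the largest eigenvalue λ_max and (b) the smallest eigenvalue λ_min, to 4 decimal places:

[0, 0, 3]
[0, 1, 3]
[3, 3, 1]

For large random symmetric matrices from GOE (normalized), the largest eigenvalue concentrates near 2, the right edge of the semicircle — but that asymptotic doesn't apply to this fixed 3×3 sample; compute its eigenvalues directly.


Since M is real symmetric, all three eigenvalues are real; they are the roots of det(λI − M) = λ³ − (tr M) λ² + s λ − det M, where s is the sum of the principal 2×2 minors.
tr M = 0 + 1 + 1 = 2.
s = (0·1 − 0²) + (0·1 − 3²) + (1·1 − 3²) = 0 + (-9) + (-8) = -17.
det M (expand along row 1) = 0·(-8) − 0·(-9) + 3·(-3) = -9.
Characteristic polynomial: λ³ − 2λ² − 17λ + 9 = 0.
Substitute λ = y + (tr M)/3 = y + 0.666667 to remove the quadratic term: y³ + p·y + q = 0 with p = s − (tr M)²/3 = -18.333333 and q = −2(tr M)³/27 + (tr M)·s/3 − det M = -2.925926.
Three real roots ⇒ use the trigonometric (Viète) form: r = 2√(−p/3) = 4.944132, φ = arccos(3q/(p·r)) = arccos(0.096840) = 1.473805 rad.
y_k = r·cos(φ/3 − 2πk/3) for k = 0, 1, 2 gives y = 4.359416, -0.159819, -4.199597.
λ_k = y_k + 0.666667 gives λ = 5.0261, 0.5068, -3.5329 (check: the sum is 2.0000 = tr M).

Hence λ_max = 5.0261 and λ_min = -3.5329.


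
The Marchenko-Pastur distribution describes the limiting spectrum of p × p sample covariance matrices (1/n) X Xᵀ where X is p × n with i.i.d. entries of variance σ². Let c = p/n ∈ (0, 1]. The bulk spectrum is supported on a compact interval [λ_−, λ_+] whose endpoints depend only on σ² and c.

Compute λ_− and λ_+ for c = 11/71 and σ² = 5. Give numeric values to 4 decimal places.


c = 11/71 = 0.154930; √c = 0.393611.
λ_− = σ² (1 − √c)² = 5 · (1 − 0.393611)² = 5 · (0.606389)² = 1.838538.
λ_+ = σ² (1 + √c)² = 5 · (1 + 0.393611)² = 5 · (1.393611)² = 9.710757.

Rounded to 4 decimal places: λ_− ≈ 1.8385, λ_+ ≈ 9.7108.


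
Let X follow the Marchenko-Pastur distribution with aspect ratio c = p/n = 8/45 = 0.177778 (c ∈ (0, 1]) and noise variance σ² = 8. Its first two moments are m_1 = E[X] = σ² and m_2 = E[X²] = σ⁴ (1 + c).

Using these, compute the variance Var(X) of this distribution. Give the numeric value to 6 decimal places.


m_1 = E[X] = σ² = 8, so m_1² = 64.
m_2 = E[X²] = σ⁴ (1 + c) = 64 · (1 + 0.177778) = 64 · 1.177778 = 75.377778.
(Note m_2 − m_1² simplifies to c · σ⁴ = 0.177778 · 64.)

Var(X) = m_2 − m_1² = 75.377778 − 64 = 11.377778.


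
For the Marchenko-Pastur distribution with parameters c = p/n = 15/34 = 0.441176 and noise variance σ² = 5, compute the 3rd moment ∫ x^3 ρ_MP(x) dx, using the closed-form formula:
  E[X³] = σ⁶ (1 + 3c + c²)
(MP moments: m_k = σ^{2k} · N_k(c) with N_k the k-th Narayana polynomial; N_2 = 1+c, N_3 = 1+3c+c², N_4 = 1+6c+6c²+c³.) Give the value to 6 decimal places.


E[X³] = σ⁶ (1 + 3c + c²) (third MP moment). With σ² = 5 (so σ⁶ = 125) and c = 15/34 = 0.441176: E[X³] = 125 · (1 + 3·0.441176 + (0.441176)²) = 125 · 2.518166.

So E[X^3] = 314.770761.


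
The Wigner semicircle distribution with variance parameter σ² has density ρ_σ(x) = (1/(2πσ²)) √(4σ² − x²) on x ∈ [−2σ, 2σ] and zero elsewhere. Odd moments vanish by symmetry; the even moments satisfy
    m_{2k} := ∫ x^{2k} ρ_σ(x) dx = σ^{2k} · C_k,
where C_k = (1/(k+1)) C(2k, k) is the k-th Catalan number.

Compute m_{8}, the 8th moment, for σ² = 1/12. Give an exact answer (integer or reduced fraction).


By the scaled semicircle moment identity, m_{2k} = σ^{2k} · C_k with k = 4.
C_4 = (1/(k+1)) · C(2k, k) = (1/5) · C(8, 4) = (1/5) · 70 = 14.
σ^{2k} = (σ²)^k = (1/12)^4 = 1/20736.

Therefore m_{8} = σ^{8} · C_4 = (1/20736) · 14 = 7/10368.


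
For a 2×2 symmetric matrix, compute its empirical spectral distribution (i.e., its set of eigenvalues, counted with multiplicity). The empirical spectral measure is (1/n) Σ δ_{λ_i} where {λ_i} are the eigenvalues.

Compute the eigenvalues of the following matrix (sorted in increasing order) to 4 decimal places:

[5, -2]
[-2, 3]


Since M is real symmetric, both eigenvalues are real; they are the roots of det(λI − M) = λ² − (tr M) λ + det M.
tr M = 5 + 3 = 8.
det M = 5·3 − (-2)² = 15 − 4 = 11.
Characteristic polynomial: λ² − 8λ + 11 = 0.
Discriminant Δ = (tr M)² − 4·det M = 64 − 44 = 20; √Δ = 4.472136.
λ = (tr M ± √Δ)/2 = (8 ± 4.472136)/2, giving (tr M − √Δ)/2 = 1.7639 and (tr M + √Δ)/2 = 6.2361.

Eigenvalues sorted in increasing order: [1.7639, 6.2361].
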